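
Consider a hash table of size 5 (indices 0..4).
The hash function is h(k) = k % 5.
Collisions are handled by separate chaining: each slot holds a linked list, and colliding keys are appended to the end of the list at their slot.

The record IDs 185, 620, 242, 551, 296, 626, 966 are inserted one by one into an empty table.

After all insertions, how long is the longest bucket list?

185 -> bucket 0
620 -> bucket 0 (collision)
242 -> bucket 2
551 -> bucket 1
296 -> bucket 1 (collision)
626 -> bucket 1 (collision)
966 -> bucket 1 (collision)
Final buckets:
0: 185 -> 620
1: 551 -> 296 -> 626 -> 966
2: 242
3: _
4: _

4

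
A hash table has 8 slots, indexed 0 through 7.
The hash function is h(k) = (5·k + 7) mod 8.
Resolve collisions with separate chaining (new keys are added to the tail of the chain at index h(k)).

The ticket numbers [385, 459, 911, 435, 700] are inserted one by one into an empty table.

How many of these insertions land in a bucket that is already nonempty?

1

Insert 385: h=4, bucket 4 empty -> new chain.
Insert 459: h=6, bucket 6 empty -> new chain.
Insert 911: h=2, bucket 2 empty -> new chain.
Insert 435: h=6, bucket 6 nonempty -> append to chain.
Insert 700: h=3, bucket 3 empty -> new chain.
Final buckets:
0: -
1: -
2: 911
3: 700
4: 385
5: -
6: 459 -> 435
7: -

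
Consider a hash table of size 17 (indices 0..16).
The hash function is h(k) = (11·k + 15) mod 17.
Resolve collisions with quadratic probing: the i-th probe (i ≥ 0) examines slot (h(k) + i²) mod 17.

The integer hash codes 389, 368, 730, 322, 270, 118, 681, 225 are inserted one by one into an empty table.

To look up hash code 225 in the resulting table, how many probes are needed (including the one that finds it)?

389 hashes to 10; slot 10 is free -> place at 10.
368 hashes to 0; slot 0 is free -> place at 0.
730 hashes to 4; slot 4 is free -> place at 4.
322 hashes to 4; 4 taken -> place at 5.
270 hashes to 10; 10 taken -> place at 11.
118 hashes to 4; 4,5 taken -> place at 8.
681 hashes to 9; slot 9 is free -> place at 9.
225 hashes to 8; 8,9 taken -> place at 12.
Table: [368, —, —, —, 730, 322, —, —, 118, 681, 389, 270, 225, —, —, —, —]
Lookup 225: h=8, probe 8,9,12 → found at 12.

3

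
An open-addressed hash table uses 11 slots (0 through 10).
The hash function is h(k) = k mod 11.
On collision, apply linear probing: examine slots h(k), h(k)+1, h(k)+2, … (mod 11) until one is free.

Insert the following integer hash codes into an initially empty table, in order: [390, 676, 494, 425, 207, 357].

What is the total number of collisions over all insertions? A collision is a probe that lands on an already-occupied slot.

4

Insert 390: h=5, slot 5 empty → index 5.
Insert 676: h=5, slot 5 occupied → index 6.
Insert 494: h=10, slot 10 empty → index 10.
Insert 425: h=7, slot 7 empty → index 7.
Insert 207: h=9, slot 9 empty → index 9.
Insert 357: h=5, slots 5,6,7 occupied → index 8.
Table: [., ., ., ., ., 390, 676, 425, 357, 207, 494]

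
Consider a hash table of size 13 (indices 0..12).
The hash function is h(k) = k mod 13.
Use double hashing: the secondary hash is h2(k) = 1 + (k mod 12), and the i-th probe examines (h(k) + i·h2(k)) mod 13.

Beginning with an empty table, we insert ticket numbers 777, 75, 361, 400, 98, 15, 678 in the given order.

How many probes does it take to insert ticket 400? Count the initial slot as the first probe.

2

Insert 777: h=10, slot 10 empty -> index 10.
Insert 75: h=10, h2=4, slot 10 occupied -> index 1.
Insert 361: h=10, h2=2, slot 10 occupied -> index 12.
Insert 400: h=10, h2=5, slot 10 occupied -> index 2.
Insert 98: h=7, slot 7 empty -> index 7.
Insert 15: h=2, h2=4, slot 2 occupied -> index 6.
Insert 678: h=2, h2=7, slot 2 occupied -> index 9.
Table: [∅, 75, 400, ∅, ∅, ∅, 15, 98, ∅, 678, 777, ∅, 361]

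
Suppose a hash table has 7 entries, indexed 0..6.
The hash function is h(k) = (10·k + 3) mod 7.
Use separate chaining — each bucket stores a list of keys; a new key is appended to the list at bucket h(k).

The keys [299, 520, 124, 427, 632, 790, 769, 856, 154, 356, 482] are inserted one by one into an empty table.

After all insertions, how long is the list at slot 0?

4

Insert 299: h=4, bucket 4 empty → new chain.
Insert 520: h=2, bucket 2 empty → new chain.
Insert 124: h=4, bucket 4 nonempty → append to chain.
Insert 427: h=3, bucket 3 empty → new chain.
Insert 632: h=2, bucket 2 nonempty → append to chain.
Insert 790: h=0, bucket 0 empty → new chain.
Insert 769: h=0, bucket 0 nonempty → append to chain.
Insert 856: h=2, bucket 2 nonempty → append to chain.
Insert 154: h=3, bucket 3 nonempty → append to chain.
Insert 356: h=0, bucket 0 nonempty → append to chain.
Insert 482: h=0, bucket 0 nonempty → append to chain.
Final buckets:
0: 790 -> 769 -> 356 -> 482
1: —
2: 520 -> 632 -> 856
3: 427 -> 154
4: 299 -> 124
5: —
6: —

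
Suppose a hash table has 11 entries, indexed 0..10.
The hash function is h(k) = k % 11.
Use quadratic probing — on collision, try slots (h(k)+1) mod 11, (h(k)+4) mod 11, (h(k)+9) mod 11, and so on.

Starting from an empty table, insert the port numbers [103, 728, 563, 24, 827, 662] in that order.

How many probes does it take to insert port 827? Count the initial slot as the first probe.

4

Insert 103: h=4, slot 4 empty => index 4.
Insert 728: h=2, slot 2 empty => index 2.
Insert 563: h=2, slot 2 occupied => index 3.
Insert 24: h=2, slots 2,3 occupied => index 6.
Insert 827: h=2, slots 2,3,6 occupied => index 0.
Insert 662: h=2, slots 2,3,6,0 occupied => index 7.
Table: [827, —, 728, 563, 103, —, 24, 662, —, —, —]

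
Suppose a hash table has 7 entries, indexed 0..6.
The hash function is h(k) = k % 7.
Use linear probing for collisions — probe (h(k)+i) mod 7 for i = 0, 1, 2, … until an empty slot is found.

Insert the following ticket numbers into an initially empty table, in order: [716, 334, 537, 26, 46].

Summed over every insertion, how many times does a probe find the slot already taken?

3

Insert 716: h=2, slot 2 empty -> index 2.
Insert 334: h=5, slot 5 empty -> index 5.
Insert 537: h=5, slot 5 occupied -> index 6.
Insert 26: h=5, slots 5,6 occupied -> index 0.
Insert 46: h=4, slot 4 empty -> index 4.
Table: [26, ., 716, ., 46, 334, 537]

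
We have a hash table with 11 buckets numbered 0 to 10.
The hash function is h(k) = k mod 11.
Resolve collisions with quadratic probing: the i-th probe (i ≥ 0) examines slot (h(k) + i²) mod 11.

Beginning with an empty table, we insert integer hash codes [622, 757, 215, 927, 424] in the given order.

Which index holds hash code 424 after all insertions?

Insert 622: h=6, slot 6 empty -> index 6.
Insert 757: h=9, slot 9 empty -> index 9.
Insert 215: h=6, slot 6 occupied -> index 7.
Insert 927: h=3, slot 3 empty -> index 3.
Insert 424: h=6, slots 6,7 occupied -> index 10.
Table: [_, _, _, 927, _, _, 622, 215, _, 757, 424]

10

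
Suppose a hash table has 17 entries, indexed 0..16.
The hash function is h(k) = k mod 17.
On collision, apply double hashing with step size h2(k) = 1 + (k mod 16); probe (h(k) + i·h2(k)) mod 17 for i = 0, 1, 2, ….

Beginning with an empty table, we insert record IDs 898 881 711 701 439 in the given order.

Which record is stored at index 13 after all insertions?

439

Insert 898: h=14, slot 14 empty → index 14.
Insert 881: h=14, h2=2, slot 14 occupied → index 16.
Insert 711: h=14, h2=8, slot 14 occupied → index 5.
Insert 701: h=4, slot 4 empty → index 4.
Insert 439: h=14, h2=8, slots 14,5 occupied → index 13.
Table: [_, _, _, _, 701, 711, _, _, _, _, _, _, _, 439, 898, _, 881]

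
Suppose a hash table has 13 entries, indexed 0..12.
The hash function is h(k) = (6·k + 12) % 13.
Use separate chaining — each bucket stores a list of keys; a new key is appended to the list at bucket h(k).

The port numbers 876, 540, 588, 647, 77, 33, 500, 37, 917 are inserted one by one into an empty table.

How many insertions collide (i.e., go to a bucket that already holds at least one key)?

2

876 -> bucket 3
540 -> bucket 2
588 -> bucket 4
647 -> bucket 7
77 -> bucket 6
33 -> bucket 2 (collision)
500 -> bucket 9
37 -> bucket 0
917 -> bucket 2 (collision)
Final buckets:
0: 37
1: —
2: 540 -> 33 -> 917
3: 876
4: 588
5: —
6: 77
7: 647
8: —
9: 500
10: —
11: —
12: —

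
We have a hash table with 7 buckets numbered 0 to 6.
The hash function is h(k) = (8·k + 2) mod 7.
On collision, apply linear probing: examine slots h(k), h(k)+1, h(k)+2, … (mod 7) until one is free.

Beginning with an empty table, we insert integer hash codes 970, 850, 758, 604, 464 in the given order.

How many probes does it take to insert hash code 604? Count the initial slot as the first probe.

4

970: h=6 -> slot 6
850: h=5 -> slot 5
758: h=4 -> slot 4
604: h=4, probe 4,5,6,0 -> slot 0
464: h=4, probe 4,5,6,0,1 -> slot 1
Table: [604, 464, _, _, 758, 850, 970]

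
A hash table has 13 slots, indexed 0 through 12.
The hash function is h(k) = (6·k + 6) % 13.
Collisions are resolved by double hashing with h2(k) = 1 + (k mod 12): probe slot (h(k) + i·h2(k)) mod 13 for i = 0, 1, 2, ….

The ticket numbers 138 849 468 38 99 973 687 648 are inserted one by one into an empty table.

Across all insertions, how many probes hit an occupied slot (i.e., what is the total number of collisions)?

4

138: h=2 → slot 2
849: h=4 → slot 4
468: h=6 → slot 6
38: h=0 → slot 0
99: h=2, h2=4, probe 2,6,10 → slot 10
973: h=7 → slot 7
687: h=7, h2=4, probe 7,11 → slot 11
648: h=7, h2=1, probe 7,8 → slot 8
Table: [38, -, 138, -, 849, -, 468, 973, 648, -, 99, 687, -]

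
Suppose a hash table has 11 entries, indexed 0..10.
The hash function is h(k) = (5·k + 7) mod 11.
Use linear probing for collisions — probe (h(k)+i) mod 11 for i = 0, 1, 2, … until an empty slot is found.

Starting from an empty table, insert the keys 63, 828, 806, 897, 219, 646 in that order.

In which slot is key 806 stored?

1

Insert 63: h=3, slot 3 empty => index 3.
Insert 828: h=0, slot 0 empty => index 0.
Insert 806: h=0, slot 0 occupied => index 1.
Insert 897: h=4, slot 4 empty => index 4.
Insert 219: h=2, slot 2 empty => index 2.
Insert 646: h=3, slots 3,4 occupied => index 5.
Table: [828, 806, 219, 63, 897, 646, _, _, _, _, _]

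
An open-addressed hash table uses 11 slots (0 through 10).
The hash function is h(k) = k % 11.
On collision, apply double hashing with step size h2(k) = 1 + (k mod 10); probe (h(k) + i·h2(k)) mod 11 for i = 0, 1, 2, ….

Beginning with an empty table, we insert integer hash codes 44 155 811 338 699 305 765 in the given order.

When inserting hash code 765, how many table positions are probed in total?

3

44: h=0 → slot 0
155: h=1 → slot 1
811: h=8 → slot 8
338: h=8, h2=9, probe 8,6 → slot 6
699: h=6, h2=10, probe 6,5 → slot 5
305: h=8, h2=6, probe 8,3 → slot 3
765: h=6, h2=6, probe 6,1,7 → slot 7
Table: [44, 155, _, 305, _, 699, 338, 765, 811, _, _]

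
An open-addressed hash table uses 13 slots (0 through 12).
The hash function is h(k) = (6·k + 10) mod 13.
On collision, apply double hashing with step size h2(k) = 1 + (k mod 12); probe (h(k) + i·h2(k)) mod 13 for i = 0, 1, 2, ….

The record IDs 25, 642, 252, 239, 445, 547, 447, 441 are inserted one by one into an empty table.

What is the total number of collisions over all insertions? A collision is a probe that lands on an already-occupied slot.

7

Insert 25: h=4, slot 4 empty => index 4.
Insert 642: h=1, slot 1 empty => index 1.
Insert 252: h=1, h2=1, slot 1 occupied => index 2.
Insert 239: h=1, h2=12, slot 1 occupied => index 0.
Insert 445: h=2, h2=2, slots 2,4 occupied => index 6.
Insert 547: h=3, slot 3 empty => index 3.
Insert 447: h=1, h2=4, slot 1 occupied => index 5.
Insert 441: h=4, h2=10, slots 4,1 occupied => index 11.
Table: [239, 642, 252, 547, 25, 447, 445, -, -, -, -, 441, -]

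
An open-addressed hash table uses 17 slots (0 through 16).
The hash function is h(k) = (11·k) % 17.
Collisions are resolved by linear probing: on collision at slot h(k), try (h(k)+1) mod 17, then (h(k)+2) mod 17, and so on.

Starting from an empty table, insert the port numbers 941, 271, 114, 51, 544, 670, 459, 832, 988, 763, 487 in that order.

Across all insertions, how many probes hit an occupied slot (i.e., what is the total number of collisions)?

5

941: h=15 -> slot 15
271: h=6 -> slot 6
114: h=13 -> slot 13
51: h=0 -> slot 0
544: h=0, probe 0,1 -> slot 1
670: h=9 -> slot 9
459: h=0, probe 0,1,2 -> slot 2
832: h=6, probe 6,7 -> slot 7
988: h=5 -> slot 5
763: h=12 -> slot 12
487: h=2, probe 2,3 -> slot 3
Table: [51, 544, 459, 487, ., 988, 271, 832, ., 670, ., ., 763, 114, ., 941, .]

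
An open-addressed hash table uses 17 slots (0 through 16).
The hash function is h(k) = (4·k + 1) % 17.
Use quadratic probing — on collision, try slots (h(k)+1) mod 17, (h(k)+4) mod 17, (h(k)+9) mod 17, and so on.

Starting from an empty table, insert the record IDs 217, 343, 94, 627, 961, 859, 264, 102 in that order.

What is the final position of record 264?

217 hashes to 2; slot 2 is free → place at 2.
343 hashes to 13; slot 13 is free → place at 13.
94 hashes to 3; slot 3 is free → place at 3.
627 hashes to 10; slot 10 is free → place at 10.
961 hashes to 3; 3 taken → place at 4.
859 hashes to 3; 3,4 taken → place at 7.
264 hashes to 3; 3,4,7 taken → place at 12.
102 hashes to 1; slot 1 is free → place at 1.
Table: [-, 102, 217, 94, 961, -, -, 859, -, -, 627, -, 264, 343, -, -, -]

12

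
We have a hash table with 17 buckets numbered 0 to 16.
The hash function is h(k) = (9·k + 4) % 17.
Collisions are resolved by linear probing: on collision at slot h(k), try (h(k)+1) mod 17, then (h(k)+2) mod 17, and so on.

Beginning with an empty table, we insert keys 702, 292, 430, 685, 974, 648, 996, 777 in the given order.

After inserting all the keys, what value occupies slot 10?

702 hashes to 15; slot 15 is free -> place at 15.
292 hashes to 14; slot 14 is free -> place at 14.
430 hashes to 15; 15 taken -> place at 16.
685 hashes to 15; 15,16 taken -> place at 0.
974 hashes to 15; 15,16,0 taken -> place at 1.
648 hashes to 5; slot 5 is free -> place at 5.
996 hashes to 9; slot 9 is free -> place at 9.
777 hashes to 10; slot 10 is free -> place at 10.
Table: [685, 974, -, -, -, 648, -, -, -, 996, 777, -, -, -, 292, 702, 430]

777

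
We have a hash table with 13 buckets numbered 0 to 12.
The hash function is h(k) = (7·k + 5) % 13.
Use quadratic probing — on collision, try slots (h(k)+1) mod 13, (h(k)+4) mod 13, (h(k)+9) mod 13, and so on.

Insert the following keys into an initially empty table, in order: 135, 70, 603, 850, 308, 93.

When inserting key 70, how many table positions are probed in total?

2

135 hashes to 1; slot 1 is free => place at 1.
70 hashes to 1; 1 taken => place at 2.
603 hashes to 1; 1,2 taken => place at 5.
850 hashes to 1; 1,2,5 taken => place at 10.
308 hashes to 3; slot 3 is free => place at 3.
93 hashes to 6; slot 6 is free => place at 6.
Table: [—, 135, 70, 308, —, 603, 93, —, —, —, 850, —, —]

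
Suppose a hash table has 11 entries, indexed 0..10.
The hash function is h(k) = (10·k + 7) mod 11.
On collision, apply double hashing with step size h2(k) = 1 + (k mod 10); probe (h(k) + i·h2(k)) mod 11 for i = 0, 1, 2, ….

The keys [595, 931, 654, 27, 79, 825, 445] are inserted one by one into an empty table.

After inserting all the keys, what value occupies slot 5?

79

595: h=6 → slot 6
931: h=0 → slot 0
654: h=2 → slot 2
27: h=2, h2=8, probe 2,10 → slot 10
79: h=5 → slot 5
825: h=7 → slot 7
445: h=2, h2=6, probe 2,8 → slot 8
Table: [931, ∅, 654, ∅, ∅, 79, 595, 825, 445, ∅, 27]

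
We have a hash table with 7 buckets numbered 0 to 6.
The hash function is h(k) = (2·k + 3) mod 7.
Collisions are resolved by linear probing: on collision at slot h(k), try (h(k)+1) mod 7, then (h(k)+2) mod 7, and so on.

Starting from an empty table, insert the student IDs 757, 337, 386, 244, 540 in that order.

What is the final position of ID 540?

2

757: h=5 => slot 5
337: h=5, probe 5,6 => slot 6
386: h=5, probe 5,6,0 => slot 0
244: h=1 => slot 1
540: h=5, probe 5,6,0,1,2 => slot 2
Table: [386, 244, 540, _, _, 757, 337]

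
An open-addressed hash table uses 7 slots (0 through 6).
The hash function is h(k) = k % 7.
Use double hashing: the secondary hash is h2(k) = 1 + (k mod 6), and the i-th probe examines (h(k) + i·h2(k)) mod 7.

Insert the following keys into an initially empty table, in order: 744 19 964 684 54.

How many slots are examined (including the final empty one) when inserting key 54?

3

744: h=2 => slot 2
19: h=5 => slot 5
964: h=5, h2=5, probe 5,3 => slot 3
684: h=5, h2=1, probe 5,6 => slot 6
54: h=5, h2=1, probe 5,6,0 => slot 0
Table: [54, _, 744, 964, _, 19, 684]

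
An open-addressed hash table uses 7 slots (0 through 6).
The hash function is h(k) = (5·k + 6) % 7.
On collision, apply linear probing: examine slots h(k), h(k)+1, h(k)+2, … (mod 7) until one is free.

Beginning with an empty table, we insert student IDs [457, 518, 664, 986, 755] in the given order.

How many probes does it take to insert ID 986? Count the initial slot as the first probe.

457: h=2 => slot 2
518: h=6 => slot 6
664: h=1 => slot 1
986: h=1, probe 1,2,3 => slot 3
755: h=1, probe 1,2,3,4 => slot 4
Table: [-, 664, 457, 986, 755, -, 518]

3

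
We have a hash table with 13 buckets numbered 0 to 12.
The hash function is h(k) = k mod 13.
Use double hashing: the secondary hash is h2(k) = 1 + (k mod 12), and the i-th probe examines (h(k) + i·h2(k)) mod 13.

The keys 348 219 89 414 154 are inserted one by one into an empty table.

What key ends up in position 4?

348: h=10 → slot 10
219: h=11 → slot 11
89: h=11, h2=6, probe 11,4 → slot 4
414: h=11, h2=7, probe 11,5 → slot 5
154: h=11, h2=11, probe 11,9 → slot 9
Table: [—, —, —, —, 89, 414, —, —, —, 154, 348, 219, —]

89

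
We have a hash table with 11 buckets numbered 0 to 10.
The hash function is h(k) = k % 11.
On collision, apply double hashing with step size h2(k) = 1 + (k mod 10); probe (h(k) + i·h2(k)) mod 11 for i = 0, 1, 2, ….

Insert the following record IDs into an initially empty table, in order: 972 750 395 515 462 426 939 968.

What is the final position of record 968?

7

972 hashes to 4; slot 4 is free → place at 4.
750 hashes to 2; slot 2 is free → place at 2.
395 hashes to 10; slot 10 is free → place at 10.
515 hashes to 9; slot 9 is free → place at 9.
462 hashes to 0; slot 0 is free → place at 0.
426 hashes to 8; slot 8 is free → place at 8.
939 hashes to 4, h2=10; 4 taken → place at 3.
968 hashes to 0, h2=9; 0,9 taken → place at 7.
Table: [462, —, 750, 939, 972, —, —, 968, 426, 515, 395]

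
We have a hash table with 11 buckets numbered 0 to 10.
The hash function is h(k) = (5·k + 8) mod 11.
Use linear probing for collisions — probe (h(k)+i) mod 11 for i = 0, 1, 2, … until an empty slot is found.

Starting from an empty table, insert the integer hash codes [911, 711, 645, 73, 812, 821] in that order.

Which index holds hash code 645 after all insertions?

0

911 hashes to 9; slot 9 is free => place at 9.
711 hashes to 10; slot 10 is free => place at 10.
645 hashes to 10; 10 taken => place at 0.
73 hashes to 10; 10,0 taken => place at 1.
812 hashes to 9; 9,10,0,1 taken => place at 2.
821 hashes to 10; 10,0,1,2 taken => place at 3.
Table: [645, 73, 812, 821, —, —, —, —, —, 911, 711]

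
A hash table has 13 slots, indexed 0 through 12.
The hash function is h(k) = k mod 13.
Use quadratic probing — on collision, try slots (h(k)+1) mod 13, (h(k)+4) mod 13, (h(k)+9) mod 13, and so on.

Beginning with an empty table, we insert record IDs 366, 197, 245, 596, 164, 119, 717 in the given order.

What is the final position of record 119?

6

366 hashes to 2; slot 2 is free → place at 2.
197 hashes to 2; 2 taken → place at 3.
245 hashes to 11; slot 11 is free → place at 11.
596 hashes to 11; 11 taken → place at 12.
164 hashes to 8; slot 8 is free → place at 8.
119 hashes to 2; 2,3 taken → place at 6.
717 hashes to 2; 2,3,6,11 taken → place at 5.
Table: [_, _, 366, 197, _, 717, 119, _, 164, _, _, 245, 596]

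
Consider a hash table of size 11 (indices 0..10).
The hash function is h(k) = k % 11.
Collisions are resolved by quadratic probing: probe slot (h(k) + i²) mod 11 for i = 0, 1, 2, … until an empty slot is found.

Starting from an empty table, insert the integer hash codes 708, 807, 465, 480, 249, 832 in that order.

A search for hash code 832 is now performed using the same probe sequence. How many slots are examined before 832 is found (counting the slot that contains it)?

3

Insert 708: h=4, slot 4 empty => index 4.
Insert 807: h=4, slot 4 occupied => index 5.
Insert 465: h=3, slot 3 empty => index 3.
Insert 480: h=7, slot 7 empty => index 7.
Insert 249: h=7, slot 7 occupied => index 8.
Insert 832: h=7, slots 7,8 occupied => index 0.
Table: [832, —, —, 465, 708, 807, —, 480, 249, —, —]
Lookup 832: h=7, probe 7,8,0 → found at 0.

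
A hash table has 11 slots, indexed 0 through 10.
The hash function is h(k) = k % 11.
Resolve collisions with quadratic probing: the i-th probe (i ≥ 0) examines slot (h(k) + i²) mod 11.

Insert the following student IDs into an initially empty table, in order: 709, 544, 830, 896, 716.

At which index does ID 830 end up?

Insert 709: h=5, slot 5 empty → index 5.
Insert 544: h=5, slot 5 occupied → index 6.
Insert 830: h=5, slots 5,6 occupied → index 9.
Insert 896: h=5, slots 5,6,9 occupied → index 3.
Insert 716: h=1, slot 1 empty → index 1.
Table: [_, 716, _, 896, _, 709, 544, _, _, 830, _]

9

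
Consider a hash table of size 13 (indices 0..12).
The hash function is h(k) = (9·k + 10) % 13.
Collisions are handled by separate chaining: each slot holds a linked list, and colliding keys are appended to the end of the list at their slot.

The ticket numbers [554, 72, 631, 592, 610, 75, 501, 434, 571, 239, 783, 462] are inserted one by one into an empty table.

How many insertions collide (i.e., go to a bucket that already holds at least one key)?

6

554 -> bucket 4
72 -> bucket 8
631 -> bucket 8 (collision)
592 -> bucket 8 (collision)
610 -> bucket 1
75 -> bucket 9
501 -> bucket 8 (collision)
434 -> bucket 3
571 -> bucket 1 (collision)
239 -> bucket 3 (collision)
783 -> bucket 11
462 -> bucket 8 (collision)
Final buckets:
0: _
1: 610 -> 571
2: _
3: 434 -> 239
4: 554
5: _
6: _
7: _
8: 72 -> 631 -> 592 -> 501 -> 462
9: 75
10: _
11: 783
12: _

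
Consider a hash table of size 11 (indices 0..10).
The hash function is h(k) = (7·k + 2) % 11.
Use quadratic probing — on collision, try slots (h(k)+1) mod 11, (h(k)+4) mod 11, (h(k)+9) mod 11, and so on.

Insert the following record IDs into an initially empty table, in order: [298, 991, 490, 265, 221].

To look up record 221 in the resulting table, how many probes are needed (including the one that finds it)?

Insert 298: h=9, slot 9 empty -> index 9.
Insert 991: h=9, slot 9 occupied -> index 10.
Insert 490: h=0, slot 0 empty -> index 0.
Insert 265: h=9, slots 9,10 occupied -> index 2.
Insert 221: h=9, slots 9,10,2 occupied -> index 7.
Table: [490, —, 265, —, —, —, —, 221, —, 298, 991]
Lookup 221: h=9, probe 9,10,2,7 → found at 7.

4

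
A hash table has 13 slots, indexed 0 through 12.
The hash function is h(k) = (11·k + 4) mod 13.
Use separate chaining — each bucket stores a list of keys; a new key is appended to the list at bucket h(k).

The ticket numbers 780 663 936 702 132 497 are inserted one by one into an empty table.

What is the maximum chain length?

Insert 780: h=4, bucket 4 empty -> new chain.
Insert 663: h=4, bucket 4 nonempty -> append to chain.
Insert 936: h=4, bucket 4 nonempty -> append to chain.
Insert 702: h=4, bucket 4 nonempty -> append to chain.
Insert 132: h=0, bucket 0 empty -> new chain.
Insert 497: h=11, bucket 11 empty -> new chain.
Final buckets:
0: 132
1: -
2: -
3: -
4: 780 -> 663 -> 936 -> 702
5: -
6: -
7: -
8: -
9: -
10: -
11: 497
12: -

4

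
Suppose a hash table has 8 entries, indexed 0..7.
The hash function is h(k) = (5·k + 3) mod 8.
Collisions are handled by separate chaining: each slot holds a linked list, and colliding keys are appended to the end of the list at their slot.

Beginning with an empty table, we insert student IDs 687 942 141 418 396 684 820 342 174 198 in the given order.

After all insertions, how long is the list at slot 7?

Insert 687: h=6, bucket 6 empty → new chain.
Insert 942: h=1, bucket 1 empty → new chain.
Insert 141: h=4, bucket 4 empty → new chain.
Insert 418: h=5, bucket 5 empty → new chain.
Insert 396: h=7, bucket 7 empty → new chain.
Insert 684: h=7, bucket 7 nonempty → append to chain.
Insert 820: h=7, bucket 7 nonempty → append to chain.
Insert 342: h=1, bucket 1 nonempty → append to chain.
Insert 174: h=1, bucket 1 nonempty → append to chain.
Insert 198: h=1, bucket 1 nonempty → append to chain.
Final buckets:
0: -
1: 942 -> 342 -> 174 -> 198
2: -
3: -
4: 141
5: 418
6: 687
7: 396 -> 684 -> 820

3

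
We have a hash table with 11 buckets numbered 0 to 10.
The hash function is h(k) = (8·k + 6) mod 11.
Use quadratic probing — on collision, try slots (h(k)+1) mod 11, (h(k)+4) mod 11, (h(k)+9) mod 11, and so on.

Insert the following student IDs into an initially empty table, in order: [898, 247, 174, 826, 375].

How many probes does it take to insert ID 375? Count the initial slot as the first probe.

898: h=7 → slot 7
247: h=2 → slot 2
174: h=1 → slot 1
826: h=3 → slot 3
375: h=3, probe 3,4 → slot 4
Table: [-, 174, 247, 826, 375, -, -, 898, -, -, -]

2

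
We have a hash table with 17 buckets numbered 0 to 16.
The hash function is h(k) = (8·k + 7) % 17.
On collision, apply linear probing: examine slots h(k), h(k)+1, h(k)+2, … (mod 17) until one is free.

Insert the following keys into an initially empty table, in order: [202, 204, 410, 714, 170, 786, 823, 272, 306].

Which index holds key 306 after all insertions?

202: h=8 => slot 8
204: h=7 => slot 7
410: h=6 => slot 6
714: h=7, probe 7,8,9 => slot 9
170: h=7, probe 7,8,9,10 => slot 10
786: h=5 => slot 5
823: h=12 => slot 12
272: h=7, probe 7,8,9,10,11 => slot 11
306: h=7, probe 7,8,9,10,11,12,13 => slot 13
Table: [-, -, -, -, -, 786, 410, 204, 202, 714, 170, 272, 823, 306, -, -, -]

13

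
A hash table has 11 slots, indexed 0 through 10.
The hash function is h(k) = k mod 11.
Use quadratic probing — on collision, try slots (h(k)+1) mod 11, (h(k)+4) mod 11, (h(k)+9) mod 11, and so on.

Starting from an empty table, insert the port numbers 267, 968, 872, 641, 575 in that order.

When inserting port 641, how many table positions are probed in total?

3

267: h=3 => slot 3
968: h=0 => slot 0
872: h=3, probe 3,4 => slot 4
641: h=3, probe 3,4,7 => slot 7
575: h=3, probe 3,4,7,1 => slot 1
Table: [968, 575, -, 267, 872, -, -, 641, -, -, -]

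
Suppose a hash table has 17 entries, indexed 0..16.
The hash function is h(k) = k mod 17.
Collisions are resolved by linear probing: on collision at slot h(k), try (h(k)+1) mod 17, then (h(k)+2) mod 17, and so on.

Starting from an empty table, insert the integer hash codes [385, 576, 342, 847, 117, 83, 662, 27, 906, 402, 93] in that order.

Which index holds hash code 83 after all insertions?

Insert 385: h=11, slot 11 empty → index 11.
Insert 576: h=15, slot 15 empty → index 15.
Insert 342: h=2, slot 2 empty → index 2.
Insert 847: h=14, slot 14 empty → index 14.
Insert 117: h=15, slot 15 occupied → index 16.
Insert 83: h=15, slots 15,16 occupied → index 0.
Insert 662: h=16, slots 16,0 occupied → index 1.
Insert 27: h=10, slot 10 empty → index 10.
Insert 906: h=5, slot 5 empty → index 5.
Insert 402: h=11, slot 11 occupied → index 12.
Insert 93: h=8, slot 8 empty → index 8.
Table: [83, 662, 342, -, -, 906, -, -, 93, -, 27, 385, 402, -, 847, 576, 117]

0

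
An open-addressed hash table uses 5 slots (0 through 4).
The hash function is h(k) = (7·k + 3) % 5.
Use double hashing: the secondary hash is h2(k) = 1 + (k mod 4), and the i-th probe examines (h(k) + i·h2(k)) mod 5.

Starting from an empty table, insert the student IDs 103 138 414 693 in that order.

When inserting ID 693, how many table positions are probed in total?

Insert 103: h=4, slot 4 empty => index 4.
Insert 138: h=4, h2=3, slot 4 occupied => index 2.
Insert 414: h=1, slot 1 empty => index 1.
Insert 693: h=4, h2=2, slots 4,1 occupied => index 3.
Table: [., 414, 138, 693, 103]

3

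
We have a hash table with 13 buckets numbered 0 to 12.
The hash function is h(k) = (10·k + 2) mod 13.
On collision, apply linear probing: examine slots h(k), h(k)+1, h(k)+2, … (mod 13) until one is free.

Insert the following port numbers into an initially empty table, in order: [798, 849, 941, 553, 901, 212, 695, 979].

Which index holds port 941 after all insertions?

1

Insert 798: h=0, slot 0 empty -> index 0.
Insert 849: h=3, slot 3 empty -> index 3.
Insert 941: h=0, slot 0 occupied -> index 1.
Insert 553: h=7, slot 7 empty -> index 7.
Insert 901: h=3, slot 3 occupied -> index 4.
Insert 212: h=3, slots 3,4 occupied -> index 5.
Insert 695: h=10, slot 10 empty -> index 10.
Insert 979: h=3, slots 3,4,5 occupied -> index 6.
Table: [798, 941, _, 849, 901, 212, 979, 553, _, _, 695, _, _]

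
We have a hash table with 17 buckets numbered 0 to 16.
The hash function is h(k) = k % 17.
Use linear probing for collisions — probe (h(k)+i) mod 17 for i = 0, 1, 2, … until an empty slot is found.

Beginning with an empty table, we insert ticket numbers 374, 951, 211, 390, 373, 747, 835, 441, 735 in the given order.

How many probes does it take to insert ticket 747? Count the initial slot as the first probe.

374 hashes to 0; slot 0 is free -> place at 0.
951 hashes to 16; slot 16 is free -> place at 16.
211 hashes to 7; slot 7 is free -> place at 7.
390 hashes to 16; 16,0 taken -> place at 1.
373 hashes to 16; 16,0,1 taken -> place at 2.
747 hashes to 16; 16,0,1,2 taken -> place at 3.
835 hashes to 2; 2,3 taken -> place at 4.
441 hashes to 16; 16,0,1,2,3,4 taken -> place at 5.
735 hashes to 4; 4,5 taken -> place at 6.
Table: [374, 390, 373, 747, 835, 441, 735, 211, ∅, ∅, ∅, ∅, ∅, ∅, ∅, ∅, 951]

5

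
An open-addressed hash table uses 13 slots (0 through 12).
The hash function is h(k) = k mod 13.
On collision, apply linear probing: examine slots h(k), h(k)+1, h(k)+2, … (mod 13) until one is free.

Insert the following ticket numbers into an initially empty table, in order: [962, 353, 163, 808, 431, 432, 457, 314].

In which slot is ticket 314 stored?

962 hashes to 0; slot 0 is free -> place at 0.
353 hashes to 2; slot 2 is free -> place at 2.
163 hashes to 7; slot 7 is free -> place at 7.
808 hashes to 2; 2 taken -> place at 3.
431 hashes to 2; 2,3 taken -> place at 4.
432 hashes to 3; 3,4 taken -> place at 5.
457 hashes to 2; 2,3,4,5 taken -> place at 6.
314 hashes to 2; 2,3,4,5,6,7 taken -> place at 8.
Table: [962, ., 353, 808, 431, 432, 457, 163, 314, ., ., ., .]

8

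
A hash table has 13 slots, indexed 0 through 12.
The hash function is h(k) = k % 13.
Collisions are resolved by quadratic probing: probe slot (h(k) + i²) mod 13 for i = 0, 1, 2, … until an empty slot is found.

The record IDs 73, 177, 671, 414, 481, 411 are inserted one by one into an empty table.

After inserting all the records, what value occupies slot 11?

73 hashes to 8; slot 8 is free → place at 8.
177 hashes to 8; 8 taken → place at 9.
671 hashes to 8; 8,9 taken → place at 12.
414 hashes to 11; slot 11 is free → place at 11.
481 hashes to 0; slot 0 is free → place at 0.
411 hashes to 8; 8,9,12 taken → place at 4.
Table: [481, ∅, ∅, ∅, 411, ∅, ∅, ∅, 73, 177, ∅, 414, 671]

414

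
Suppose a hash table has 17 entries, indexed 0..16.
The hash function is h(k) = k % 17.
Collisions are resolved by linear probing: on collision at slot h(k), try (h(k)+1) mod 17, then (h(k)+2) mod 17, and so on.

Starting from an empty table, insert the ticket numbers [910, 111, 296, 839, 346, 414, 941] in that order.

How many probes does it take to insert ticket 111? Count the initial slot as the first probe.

Insert 910: h=9, slot 9 empty -> index 9.
Insert 111: h=9, slot 9 occupied -> index 10.
Insert 296: h=7, slot 7 empty -> index 7.
Insert 839: h=6, slot 6 empty -> index 6.
Insert 346: h=6, slots 6,7 occupied -> index 8.
Insert 414: h=6, slots 6,7,8,9,10 occupied -> index 11.
Insert 941: h=6, slots 6,7,8,9,10,11 occupied -> index 12.
Table: [∅, ∅, ∅, ∅, ∅, ∅, 839, 296, 346, 910, 111, 414, 941, ∅, ∅, ∅, ∅]

2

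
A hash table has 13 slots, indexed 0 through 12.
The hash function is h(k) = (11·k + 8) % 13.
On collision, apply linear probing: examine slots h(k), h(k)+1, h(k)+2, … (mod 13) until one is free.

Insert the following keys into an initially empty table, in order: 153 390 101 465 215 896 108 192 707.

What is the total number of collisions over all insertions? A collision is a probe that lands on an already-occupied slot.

Insert 153: h=1, slot 1 empty -> index 1.
Insert 390: h=8, slot 8 empty -> index 8.
Insert 101: h=1, slot 1 occupied -> index 2.
Insert 465: h=1, slots 1,2 occupied -> index 3.
Insert 215: h=7, slot 7 empty -> index 7.
Insert 896: h=10, slot 10 empty -> index 10.
Insert 108: h=0, slot 0 empty -> index 0.
Insert 192: h=1, slots 1,2,3 occupied -> index 4.
Insert 707: h=11, slot 11 empty -> index 11.
Table: [108, 153, 101, 465, 192, ., ., 215, 390, ., 896, 707, .]

6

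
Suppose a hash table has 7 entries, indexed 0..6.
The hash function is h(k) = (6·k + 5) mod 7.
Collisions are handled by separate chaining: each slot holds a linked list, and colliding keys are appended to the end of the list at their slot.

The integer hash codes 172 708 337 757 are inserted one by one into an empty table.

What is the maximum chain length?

172 → bucket 1
708 → bucket 4
337 → bucket 4 (collision)
757 → bucket 4 (collision)
Final buckets:
0: .
1: 172
2: .
3: .
4: 708 -> 337 -> 757
5: .
6: .

3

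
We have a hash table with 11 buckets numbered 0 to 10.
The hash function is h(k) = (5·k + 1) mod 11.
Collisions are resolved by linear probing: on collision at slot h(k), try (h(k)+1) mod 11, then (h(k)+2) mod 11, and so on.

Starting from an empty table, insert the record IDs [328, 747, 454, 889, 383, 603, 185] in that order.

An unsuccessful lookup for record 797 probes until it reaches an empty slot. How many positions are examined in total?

328 hashes to 2; slot 2 is free → place at 2.
747 hashes to 7; slot 7 is free → place at 7.
454 hashes to 5; slot 5 is free → place at 5.
889 hashes to 2; 2 taken → place at 3.
383 hashes to 2; 2,3 taken → place at 4.
603 hashes to 2; 2,3,4,5 taken → place at 6.
185 hashes to 2; 2,3,4,5,6,7 taken → place at 8.
Table: [., ., 328, 889, 383, 454, 603, 747, 185, ., .]
Lookup 797: h=4, probe 4,5,6,7,8,9 → slot 9 empty, not found.

6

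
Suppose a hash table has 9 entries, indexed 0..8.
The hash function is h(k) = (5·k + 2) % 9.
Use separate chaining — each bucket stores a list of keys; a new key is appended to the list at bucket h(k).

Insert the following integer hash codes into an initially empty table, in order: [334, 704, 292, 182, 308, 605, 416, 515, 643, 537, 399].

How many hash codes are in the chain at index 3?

6

334 -> bucket 7
704 -> bucket 3
292 -> bucket 4
182 -> bucket 3 (collision)
308 -> bucket 3 (collision)
605 -> bucket 3 (collision)
416 -> bucket 3 (collision)
515 -> bucket 3 (collision)
643 -> bucket 4 (collision)
537 -> bucket 5
399 -> bucket 8
Final buckets:
0: .
1: .
2: .
3: 704 -> 182 -> 308 -> 605 -> 416 -> 515
4: 292 -> 643
5: 537
6: .
7: 334
8: 399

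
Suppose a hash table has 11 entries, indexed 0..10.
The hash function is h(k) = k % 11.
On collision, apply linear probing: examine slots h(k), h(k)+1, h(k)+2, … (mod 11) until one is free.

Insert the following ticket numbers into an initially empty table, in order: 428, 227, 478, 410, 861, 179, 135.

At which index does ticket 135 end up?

8

428: h=10 => slot 10
227: h=7 => slot 7
478: h=5 => slot 5
410: h=3 => slot 3
861: h=3, probe 3,4 => slot 4
179: h=3, probe 3,4,5,6 => slot 6
135: h=3, probe 3,4,5,6,7,8 => slot 8
Table: [., ., ., 410, 861, 478, 179, 227, 135, ., 428]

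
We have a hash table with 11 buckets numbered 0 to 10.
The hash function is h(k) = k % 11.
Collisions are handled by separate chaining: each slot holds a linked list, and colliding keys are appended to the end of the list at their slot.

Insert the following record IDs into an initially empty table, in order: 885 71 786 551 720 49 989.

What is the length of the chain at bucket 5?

5

Insert 885: h=5, bucket 5 empty -> new chain.
Insert 71: h=5, bucket 5 nonempty -> append to chain.
Insert 786: h=5, bucket 5 nonempty -> append to chain.
Insert 551: h=1, bucket 1 empty -> new chain.
Insert 720: h=5, bucket 5 nonempty -> append to chain.
Insert 49: h=5, bucket 5 nonempty -> append to chain.
Insert 989: h=10, bucket 10 empty -> new chain.
Final buckets:
0: .
1: 551
2: .
3: .
4: .
5: 885 -> 71 -> 786 -> 720 -> 49
6: .
7: .
8: .
9: .
10: 989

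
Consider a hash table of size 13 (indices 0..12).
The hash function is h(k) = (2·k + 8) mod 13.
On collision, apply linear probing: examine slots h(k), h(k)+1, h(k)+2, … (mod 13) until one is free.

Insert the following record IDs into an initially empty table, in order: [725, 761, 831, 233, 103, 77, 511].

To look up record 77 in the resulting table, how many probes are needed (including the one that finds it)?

725: h=2 => slot 2
761: h=9 => slot 9
831: h=6 => slot 6
233: h=6, probe 6,7 => slot 7
103: h=6, probe 6,7,8 => slot 8
77: h=6, probe 6,7,8,9,10 => slot 10
511: h=3 => slot 3
Table: [-, -, 725, 511, -, -, 831, 233, 103, 761, 77, -, -]
Lookup 77: h=6, probe 6,7,8,9,10 → found at 10.

5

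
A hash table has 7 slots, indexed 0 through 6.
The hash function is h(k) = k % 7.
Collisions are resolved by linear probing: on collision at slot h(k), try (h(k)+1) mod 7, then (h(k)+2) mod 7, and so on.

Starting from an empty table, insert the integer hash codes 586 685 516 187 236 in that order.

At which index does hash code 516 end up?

Insert 586: h=5, slot 5 empty => index 5.
Insert 685: h=6, slot 6 empty => index 6.
Insert 516: h=5, slots 5,6 occupied => index 0.
Insert 187: h=5, slots 5,6,0 occupied => index 1.
Insert 236: h=5, slots 5,6,0,1 occupied => index 2.
Table: [516, 187, 236, _, _, 586, 685]

0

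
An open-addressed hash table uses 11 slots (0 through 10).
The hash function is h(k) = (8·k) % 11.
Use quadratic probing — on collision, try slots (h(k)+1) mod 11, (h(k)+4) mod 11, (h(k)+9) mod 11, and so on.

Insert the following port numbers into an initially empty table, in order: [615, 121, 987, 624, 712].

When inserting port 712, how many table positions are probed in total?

Insert 615: h=3, slot 3 empty -> index 3.
Insert 121: h=0, slot 0 empty -> index 0.
Insert 987: h=9, slot 9 empty -> index 9.
Insert 624: h=9, slot 9 occupied -> index 10.
Insert 712: h=9, slots 9,10 occupied -> index 2.
Table: [121, _, 712, 615, _, _, _, _, _, 987, 624]

3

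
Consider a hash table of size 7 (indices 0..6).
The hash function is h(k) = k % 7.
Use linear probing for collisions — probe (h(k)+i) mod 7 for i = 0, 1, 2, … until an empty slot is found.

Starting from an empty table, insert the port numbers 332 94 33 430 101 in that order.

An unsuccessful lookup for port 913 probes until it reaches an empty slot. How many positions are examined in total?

332: h=3 → slot 3
94: h=3, probe 3,4 → slot 4
33: h=5 → slot 5
430: h=3, probe 3,4,5,6 → slot 6
101: h=3, probe 3,4,5,6,0 → slot 0
Table: [101, —, —, 332, 94, 33, 430]
Lookup 913: h=3, probe 3,4,5,6,0,1 → slot 1 empty, not found.

6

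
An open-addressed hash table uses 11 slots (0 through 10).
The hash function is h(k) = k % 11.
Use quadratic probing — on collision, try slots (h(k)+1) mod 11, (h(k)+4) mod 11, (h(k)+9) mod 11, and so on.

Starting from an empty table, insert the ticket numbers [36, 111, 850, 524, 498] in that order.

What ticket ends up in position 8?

36 hashes to 3; slot 3 is free → place at 3.
111 hashes to 1; slot 1 is free → place at 1.
850 hashes to 3; 3 taken → place at 4.
524 hashes to 7; slot 7 is free → place at 7.
498 hashes to 3; 3,4,7,1 taken → place at 8.
Table: [-, 111, -, 36, 850, -, -, 524, 498, -, -]

498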